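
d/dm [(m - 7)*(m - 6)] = 2*m - 13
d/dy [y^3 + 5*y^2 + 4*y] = 3*y^2 + 10*y + 4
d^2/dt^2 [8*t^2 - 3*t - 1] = 16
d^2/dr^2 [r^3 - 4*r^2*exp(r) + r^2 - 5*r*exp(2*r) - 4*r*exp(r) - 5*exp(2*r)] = -4*r^2*exp(r) - 20*r*exp(2*r) - 20*r*exp(r) + 6*r - 40*exp(2*r) - 16*exp(r) + 2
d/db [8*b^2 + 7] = 16*b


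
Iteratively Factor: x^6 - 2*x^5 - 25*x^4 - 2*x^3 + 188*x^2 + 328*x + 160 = (x + 1)*(x^5 - 3*x^4 - 22*x^3 + 20*x^2 + 168*x + 160) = (x + 1)*(x + 2)*(x^4 - 5*x^3 - 12*x^2 + 44*x + 80) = (x - 4)*(x + 1)*(x + 2)*(x^3 - x^2 - 16*x - 20) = (x - 4)*(x + 1)*(x + 2)^2*(x^2 - 3*x - 10) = (x - 4)*(x + 1)*(x + 2)^3*(x - 5)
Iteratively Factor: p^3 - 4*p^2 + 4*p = (p)*(p^2 - 4*p + 4) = p*(p - 2)*(p - 2)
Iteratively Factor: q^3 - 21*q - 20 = (q + 4)*(q^2 - 4*q - 5) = (q - 5)*(q + 4)*(q + 1)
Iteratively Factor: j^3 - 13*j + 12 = (j + 4)*(j^2 - 4*j + 3) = (j - 3)*(j + 4)*(j - 1)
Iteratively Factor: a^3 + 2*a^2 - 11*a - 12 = (a + 4)*(a^2 - 2*a - 3) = (a - 3)*(a + 4)*(a + 1)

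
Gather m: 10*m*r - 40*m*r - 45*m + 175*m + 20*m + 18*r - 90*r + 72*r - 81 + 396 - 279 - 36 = m*(150 - 30*r)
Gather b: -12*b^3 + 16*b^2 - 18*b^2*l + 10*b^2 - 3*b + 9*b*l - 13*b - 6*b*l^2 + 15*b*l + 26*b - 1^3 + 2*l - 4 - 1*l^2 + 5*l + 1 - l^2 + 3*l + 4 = -12*b^3 + b^2*(26 - 18*l) + b*(-6*l^2 + 24*l + 10) - 2*l^2 + 10*l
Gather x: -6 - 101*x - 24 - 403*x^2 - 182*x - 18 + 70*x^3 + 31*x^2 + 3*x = 70*x^3 - 372*x^2 - 280*x - 48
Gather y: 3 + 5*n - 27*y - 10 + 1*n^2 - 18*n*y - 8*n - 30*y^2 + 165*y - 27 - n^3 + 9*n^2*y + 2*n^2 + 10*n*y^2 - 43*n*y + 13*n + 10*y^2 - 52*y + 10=-n^3 + 3*n^2 + 10*n + y^2*(10*n - 20) + y*(9*n^2 - 61*n + 86) - 24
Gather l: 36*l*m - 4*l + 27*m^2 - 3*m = l*(36*m - 4) + 27*m^2 - 3*m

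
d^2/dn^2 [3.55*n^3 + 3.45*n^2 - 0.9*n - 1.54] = 21.3*n + 6.9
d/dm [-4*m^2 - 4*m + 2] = -8*m - 4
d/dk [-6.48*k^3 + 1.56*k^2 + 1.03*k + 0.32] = -19.44*k^2 + 3.12*k + 1.03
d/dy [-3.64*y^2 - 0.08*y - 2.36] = -7.28*y - 0.08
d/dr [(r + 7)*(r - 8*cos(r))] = r + (r + 7)*(8*sin(r) + 1) - 8*cos(r)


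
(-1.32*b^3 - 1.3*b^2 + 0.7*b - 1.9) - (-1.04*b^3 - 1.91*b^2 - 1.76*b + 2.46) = -0.28*b^3 + 0.61*b^2 + 2.46*b - 4.36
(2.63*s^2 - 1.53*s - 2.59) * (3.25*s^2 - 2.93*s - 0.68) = 8.5475*s^4 - 12.6784*s^3 - 5.723*s^2 + 8.6291*s + 1.7612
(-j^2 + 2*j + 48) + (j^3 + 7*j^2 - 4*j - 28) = j^3 + 6*j^2 - 2*j + 20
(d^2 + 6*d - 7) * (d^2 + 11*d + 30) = d^4 + 17*d^3 + 89*d^2 + 103*d - 210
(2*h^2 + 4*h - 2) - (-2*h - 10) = 2*h^2 + 6*h + 8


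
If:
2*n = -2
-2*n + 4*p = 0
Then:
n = -1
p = -1/2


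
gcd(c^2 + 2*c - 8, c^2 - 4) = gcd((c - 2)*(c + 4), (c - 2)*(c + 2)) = c - 2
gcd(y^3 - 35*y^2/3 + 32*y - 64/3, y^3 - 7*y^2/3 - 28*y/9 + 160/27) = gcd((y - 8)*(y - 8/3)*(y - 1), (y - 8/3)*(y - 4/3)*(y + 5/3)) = y - 8/3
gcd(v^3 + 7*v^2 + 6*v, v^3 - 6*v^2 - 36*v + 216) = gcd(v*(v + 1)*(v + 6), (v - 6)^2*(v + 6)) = v + 6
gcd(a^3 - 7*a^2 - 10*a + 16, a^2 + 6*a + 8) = a + 2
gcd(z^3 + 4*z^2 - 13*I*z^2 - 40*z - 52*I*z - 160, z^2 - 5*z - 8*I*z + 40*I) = z - 8*I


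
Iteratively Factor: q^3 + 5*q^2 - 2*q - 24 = (q + 4)*(q^2 + q - 6) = (q + 3)*(q + 4)*(q - 2)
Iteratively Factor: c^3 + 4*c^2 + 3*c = (c)*(c^2 + 4*c + 3) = c*(c + 3)*(c + 1)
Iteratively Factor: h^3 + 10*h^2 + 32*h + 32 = (h + 4)*(h^2 + 6*h + 8) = (h + 2)*(h + 4)*(h + 4)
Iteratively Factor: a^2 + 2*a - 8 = (a - 2)*(a + 4)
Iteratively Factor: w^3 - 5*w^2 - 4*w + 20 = (w - 5)*(w^2 - 4) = (w - 5)*(w - 2)*(w + 2)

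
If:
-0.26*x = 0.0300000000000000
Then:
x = -0.12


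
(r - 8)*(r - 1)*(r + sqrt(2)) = r^3 - 9*r^2 + sqrt(2)*r^2 - 9*sqrt(2)*r + 8*r + 8*sqrt(2)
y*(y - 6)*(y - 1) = y^3 - 7*y^2 + 6*y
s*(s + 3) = s^2 + 3*s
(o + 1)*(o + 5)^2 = o^3 + 11*o^2 + 35*o + 25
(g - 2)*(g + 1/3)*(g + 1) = g^3 - 2*g^2/3 - 7*g/3 - 2/3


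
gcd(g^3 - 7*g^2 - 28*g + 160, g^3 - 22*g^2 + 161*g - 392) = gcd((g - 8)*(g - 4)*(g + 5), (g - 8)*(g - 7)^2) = g - 8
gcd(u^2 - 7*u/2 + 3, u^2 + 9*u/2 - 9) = u - 3/2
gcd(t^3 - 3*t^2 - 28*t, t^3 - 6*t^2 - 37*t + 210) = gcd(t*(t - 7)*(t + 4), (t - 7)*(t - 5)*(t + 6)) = t - 7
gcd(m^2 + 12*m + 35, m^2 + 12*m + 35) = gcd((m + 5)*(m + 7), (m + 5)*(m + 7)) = m^2 + 12*m + 35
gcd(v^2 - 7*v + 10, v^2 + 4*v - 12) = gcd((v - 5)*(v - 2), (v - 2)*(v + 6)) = v - 2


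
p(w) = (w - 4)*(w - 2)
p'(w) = 2*w - 6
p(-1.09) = 15.73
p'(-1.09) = -8.18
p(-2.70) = 31.49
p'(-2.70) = -11.40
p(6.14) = 8.86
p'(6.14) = 6.28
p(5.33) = 4.43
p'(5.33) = 4.66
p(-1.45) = 18.80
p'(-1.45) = -8.90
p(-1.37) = 18.10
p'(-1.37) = -8.74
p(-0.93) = 14.44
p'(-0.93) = -7.86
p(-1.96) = 23.60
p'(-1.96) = -9.92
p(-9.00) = 143.00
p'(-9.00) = -24.00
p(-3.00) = 35.00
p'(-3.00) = -12.00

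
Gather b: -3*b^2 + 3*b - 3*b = -3*b^2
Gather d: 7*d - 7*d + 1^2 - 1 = 0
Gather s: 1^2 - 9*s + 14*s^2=14*s^2 - 9*s + 1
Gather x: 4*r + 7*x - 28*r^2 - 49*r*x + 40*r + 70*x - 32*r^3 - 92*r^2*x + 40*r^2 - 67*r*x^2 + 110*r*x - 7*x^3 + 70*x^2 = -32*r^3 + 12*r^2 + 44*r - 7*x^3 + x^2*(70 - 67*r) + x*(-92*r^2 + 61*r + 77)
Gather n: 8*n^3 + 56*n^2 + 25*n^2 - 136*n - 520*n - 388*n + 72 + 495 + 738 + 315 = 8*n^3 + 81*n^2 - 1044*n + 1620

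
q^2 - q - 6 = (q - 3)*(q + 2)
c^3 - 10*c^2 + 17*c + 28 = (c - 7)*(c - 4)*(c + 1)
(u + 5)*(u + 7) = u^2 + 12*u + 35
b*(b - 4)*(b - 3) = b^3 - 7*b^2 + 12*b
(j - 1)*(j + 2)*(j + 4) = j^3 + 5*j^2 + 2*j - 8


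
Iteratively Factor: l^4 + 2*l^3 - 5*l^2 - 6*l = (l + 1)*(l^3 + l^2 - 6*l) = (l - 2)*(l + 1)*(l^2 + 3*l) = l*(l - 2)*(l + 1)*(l + 3)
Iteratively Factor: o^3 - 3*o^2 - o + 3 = (o - 1)*(o^2 - 2*o - 3) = (o - 1)*(o + 1)*(o - 3)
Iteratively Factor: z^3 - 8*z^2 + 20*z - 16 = (z - 2)*(z^2 - 6*z + 8) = (z - 2)^2*(z - 4)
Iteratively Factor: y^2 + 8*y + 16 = (y + 4)*(y + 4)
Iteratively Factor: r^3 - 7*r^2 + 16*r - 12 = (r - 2)*(r^2 - 5*r + 6) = (r - 2)^2*(r - 3)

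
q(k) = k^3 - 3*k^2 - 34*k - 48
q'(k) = 3*k^2 - 6*k - 34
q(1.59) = -105.62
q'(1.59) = -35.96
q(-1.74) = -3.19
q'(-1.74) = -14.48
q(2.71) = -142.27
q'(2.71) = -28.23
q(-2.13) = 1.15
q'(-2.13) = -7.61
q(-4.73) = -60.12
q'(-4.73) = 61.50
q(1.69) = -109.20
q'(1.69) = -35.57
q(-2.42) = 2.54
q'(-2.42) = -1.91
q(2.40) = -133.06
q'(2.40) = -31.12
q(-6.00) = -168.00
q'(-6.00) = 110.00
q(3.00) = -150.00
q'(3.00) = -25.00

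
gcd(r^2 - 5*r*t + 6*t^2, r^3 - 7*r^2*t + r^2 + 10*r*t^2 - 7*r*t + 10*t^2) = r - 2*t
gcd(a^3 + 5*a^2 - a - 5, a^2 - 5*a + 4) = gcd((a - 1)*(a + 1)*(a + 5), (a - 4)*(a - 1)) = a - 1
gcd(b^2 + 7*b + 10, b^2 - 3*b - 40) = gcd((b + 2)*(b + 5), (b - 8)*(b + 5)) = b + 5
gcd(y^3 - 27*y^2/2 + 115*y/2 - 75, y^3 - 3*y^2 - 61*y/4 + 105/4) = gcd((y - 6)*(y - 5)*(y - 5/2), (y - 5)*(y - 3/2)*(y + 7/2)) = y - 5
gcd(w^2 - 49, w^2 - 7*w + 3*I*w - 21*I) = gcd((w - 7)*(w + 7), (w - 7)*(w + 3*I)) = w - 7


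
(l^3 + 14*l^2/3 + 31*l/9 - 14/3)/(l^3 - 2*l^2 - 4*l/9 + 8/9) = (3*l^2 + 16*l + 21)/(3*l^2 - 4*l - 4)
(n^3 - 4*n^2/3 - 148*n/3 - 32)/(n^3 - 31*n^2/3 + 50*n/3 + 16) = (n + 6)/(n - 3)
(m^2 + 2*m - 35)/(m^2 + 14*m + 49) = (m - 5)/(m + 7)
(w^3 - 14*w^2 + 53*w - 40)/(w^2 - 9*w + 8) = w - 5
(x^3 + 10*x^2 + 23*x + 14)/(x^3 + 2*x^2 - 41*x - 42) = (x + 2)/(x - 6)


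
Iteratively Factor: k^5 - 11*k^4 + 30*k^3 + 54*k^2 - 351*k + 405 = (k - 3)*(k^4 - 8*k^3 + 6*k^2 + 72*k - 135) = (k - 3)^2*(k^3 - 5*k^2 - 9*k + 45) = (k - 3)^2*(k + 3)*(k^2 - 8*k + 15) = (k - 5)*(k - 3)^2*(k + 3)*(k - 3)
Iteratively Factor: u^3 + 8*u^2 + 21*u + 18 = (u + 3)*(u^2 + 5*u + 6) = (u + 2)*(u + 3)*(u + 3)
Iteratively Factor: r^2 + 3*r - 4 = (r - 1)*(r + 4)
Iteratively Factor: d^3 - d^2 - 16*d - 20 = (d + 2)*(d^2 - 3*d - 10) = (d - 5)*(d + 2)*(d + 2)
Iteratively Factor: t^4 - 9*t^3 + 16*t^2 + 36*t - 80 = (t - 4)*(t^3 - 5*t^2 - 4*t + 20) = (t - 4)*(t + 2)*(t^2 - 7*t + 10) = (t - 4)*(t - 2)*(t + 2)*(t - 5)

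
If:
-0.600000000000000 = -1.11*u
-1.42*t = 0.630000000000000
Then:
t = -0.44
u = 0.54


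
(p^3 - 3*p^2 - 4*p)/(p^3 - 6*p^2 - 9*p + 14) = p*(p^2 - 3*p - 4)/(p^3 - 6*p^2 - 9*p + 14)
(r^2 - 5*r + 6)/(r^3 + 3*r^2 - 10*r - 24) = (r - 2)/(r^2 + 6*r + 8)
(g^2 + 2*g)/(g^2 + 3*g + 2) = g/(g + 1)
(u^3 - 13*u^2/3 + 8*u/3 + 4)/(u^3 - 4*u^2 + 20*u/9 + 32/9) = 3*(u - 3)/(3*u - 8)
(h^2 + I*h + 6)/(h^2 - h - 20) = (h^2 + I*h + 6)/(h^2 - h - 20)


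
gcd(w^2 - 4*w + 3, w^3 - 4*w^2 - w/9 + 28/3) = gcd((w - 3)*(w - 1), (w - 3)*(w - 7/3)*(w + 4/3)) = w - 3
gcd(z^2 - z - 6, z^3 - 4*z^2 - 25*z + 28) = 1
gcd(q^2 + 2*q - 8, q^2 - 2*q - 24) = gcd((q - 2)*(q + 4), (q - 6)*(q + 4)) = q + 4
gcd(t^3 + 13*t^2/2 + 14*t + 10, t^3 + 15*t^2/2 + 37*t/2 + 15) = t^2 + 9*t/2 + 5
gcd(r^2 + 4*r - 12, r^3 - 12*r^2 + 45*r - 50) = r - 2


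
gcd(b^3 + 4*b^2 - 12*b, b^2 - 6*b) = b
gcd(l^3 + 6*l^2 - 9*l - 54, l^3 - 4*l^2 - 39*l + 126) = l^2 + 3*l - 18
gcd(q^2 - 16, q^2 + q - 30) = 1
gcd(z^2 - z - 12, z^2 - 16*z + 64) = 1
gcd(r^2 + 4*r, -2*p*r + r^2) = r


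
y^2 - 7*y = y*(y - 7)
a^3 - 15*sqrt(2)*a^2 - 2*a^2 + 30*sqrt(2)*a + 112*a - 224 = (a - 2)*(a - 8*sqrt(2))*(a - 7*sqrt(2))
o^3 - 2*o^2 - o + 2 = (o - 2)*(o - 1)*(o + 1)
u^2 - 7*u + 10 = (u - 5)*(u - 2)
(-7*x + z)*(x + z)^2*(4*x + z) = -28*x^4 - 59*x^3*z - 33*x^2*z^2 - x*z^3 + z^4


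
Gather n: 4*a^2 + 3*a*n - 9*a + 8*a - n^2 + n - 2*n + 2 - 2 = 4*a^2 - a - n^2 + n*(3*a - 1)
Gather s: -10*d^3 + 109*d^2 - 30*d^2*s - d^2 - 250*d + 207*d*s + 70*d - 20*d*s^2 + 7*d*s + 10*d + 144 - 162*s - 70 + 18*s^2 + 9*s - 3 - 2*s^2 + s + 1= -10*d^3 + 108*d^2 - 170*d + s^2*(16 - 20*d) + s*(-30*d^2 + 214*d - 152) + 72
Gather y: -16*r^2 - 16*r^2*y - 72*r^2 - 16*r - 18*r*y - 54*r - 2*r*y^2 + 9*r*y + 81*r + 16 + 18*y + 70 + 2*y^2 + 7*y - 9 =-88*r^2 + 11*r + y^2*(2 - 2*r) + y*(-16*r^2 - 9*r + 25) + 77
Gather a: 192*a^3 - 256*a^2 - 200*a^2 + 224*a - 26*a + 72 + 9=192*a^3 - 456*a^2 + 198*a + 81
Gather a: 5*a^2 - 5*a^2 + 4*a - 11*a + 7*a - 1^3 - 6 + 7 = 0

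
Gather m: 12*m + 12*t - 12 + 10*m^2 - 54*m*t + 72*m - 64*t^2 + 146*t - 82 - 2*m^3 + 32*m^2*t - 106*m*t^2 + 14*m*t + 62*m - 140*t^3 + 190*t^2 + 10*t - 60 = -2*m^3 + m^2*(32*t + 10) + m*(-106*t^2 - 40*t + 146) - 140*t^3 + 126*t^2 + 168*t - 154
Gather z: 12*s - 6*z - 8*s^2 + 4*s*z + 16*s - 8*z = -8*s^2 + 28*s + z*(4*s - 14)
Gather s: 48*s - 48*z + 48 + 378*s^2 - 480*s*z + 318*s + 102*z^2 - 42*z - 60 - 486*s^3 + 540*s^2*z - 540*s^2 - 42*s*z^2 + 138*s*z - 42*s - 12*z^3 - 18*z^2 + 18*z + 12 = -486*s^3 + s^2*(540*z - 162) + s*(-42*z^2 - 342*z + 324) - 12*z^3 + 84*z^2 - 72*z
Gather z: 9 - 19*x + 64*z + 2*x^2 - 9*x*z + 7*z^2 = 2*x^2 - 19*x + 7*z^2 + z*(64 - 9*x) + 9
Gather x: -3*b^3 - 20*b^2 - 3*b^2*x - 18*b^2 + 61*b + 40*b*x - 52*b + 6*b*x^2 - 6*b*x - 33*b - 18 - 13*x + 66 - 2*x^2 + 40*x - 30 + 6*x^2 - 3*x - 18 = -3*b^3 - 38*b^2 - 24*b + x^2*(6*b + 4) + x*(-3*b^2 + 34*b + 24)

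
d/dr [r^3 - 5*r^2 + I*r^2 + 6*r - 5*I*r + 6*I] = 3*r^2 + 2*r*(-5 + I) + 6 - 5*I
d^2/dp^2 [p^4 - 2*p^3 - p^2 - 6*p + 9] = 12*p^2 - 12*p - 2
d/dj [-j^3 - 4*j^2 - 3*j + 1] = -3*j^2 - 8*j - 3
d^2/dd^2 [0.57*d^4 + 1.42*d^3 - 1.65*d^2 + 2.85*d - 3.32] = 6.84*d^2 + 8.52*d - 3.3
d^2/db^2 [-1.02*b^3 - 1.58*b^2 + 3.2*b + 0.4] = -6.12*b - 3.16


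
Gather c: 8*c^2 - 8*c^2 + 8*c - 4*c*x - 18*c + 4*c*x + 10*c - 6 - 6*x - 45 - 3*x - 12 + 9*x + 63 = 0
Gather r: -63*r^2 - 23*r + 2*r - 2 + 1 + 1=-63*r^2 - 21*r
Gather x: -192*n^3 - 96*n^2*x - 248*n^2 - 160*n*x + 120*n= -192*n^3 - 248*n^2 + 120*n + x*(-96*n^2 - 160*n)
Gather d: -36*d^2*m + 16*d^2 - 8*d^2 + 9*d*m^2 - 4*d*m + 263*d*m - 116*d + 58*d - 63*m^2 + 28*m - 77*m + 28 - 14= d^2*(8 - 36*m) + d*(9*m^2 + 259*m - 58) - 63*m^2 - 49*m + 14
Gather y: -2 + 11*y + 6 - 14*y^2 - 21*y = -14*y^2 - 10*y + 4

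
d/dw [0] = 0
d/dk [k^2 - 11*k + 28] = 2*k - 11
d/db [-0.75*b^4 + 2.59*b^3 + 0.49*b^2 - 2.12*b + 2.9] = -3.0*b^3 + 7.77*b^2 + 0.98*b - 2.12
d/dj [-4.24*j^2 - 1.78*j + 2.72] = -8.48*j - 1.78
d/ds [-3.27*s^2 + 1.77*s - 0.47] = 1.77 - 6.54*s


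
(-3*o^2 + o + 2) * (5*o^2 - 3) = -15*o^4 + 5*o^3 + 19*o^2 - 3*o - 6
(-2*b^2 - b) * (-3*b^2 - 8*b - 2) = 6*b^4 + 19*b^3 + 12*b^2 + 2*b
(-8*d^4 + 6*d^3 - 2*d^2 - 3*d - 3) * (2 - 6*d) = 48*d^5 - 52*d^4 + 24*d^3 + 14*d^2 + 12*d - 6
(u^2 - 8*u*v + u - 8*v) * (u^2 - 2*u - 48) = u^4 - 8*u^3*v - u^3 + 8*u^2*v - 50*u^2 + 400*u*v - 48*u + 384*v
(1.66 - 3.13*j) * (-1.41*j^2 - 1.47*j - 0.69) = 4.4133*j^3 + 2.2605*j^2 - 0.2805*j - 1.1454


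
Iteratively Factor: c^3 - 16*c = (c + 4)*(c^2 - 4*c) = c*(c + 4)*(c - 4)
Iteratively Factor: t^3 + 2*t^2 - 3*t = (t + 3)*(t^2 - t) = (t - 1)*(t + 3)*(t)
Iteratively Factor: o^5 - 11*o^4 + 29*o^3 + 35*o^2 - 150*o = (o - 5)*(o^4 - 6*o^3 - o^2 + 30*o) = (o - 5)*(o - 3)*(o^3 - 3*o^2 - 10*o) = o*(o - 5)*(o - 3)*(o^2 - 3*o - 10) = o*(o - 5)*(o - 3)*(o + 2)*(o - 5)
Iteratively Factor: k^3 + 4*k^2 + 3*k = (k)*(k^2 + 4*k + 3) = k*(k + 1)*(k + 3)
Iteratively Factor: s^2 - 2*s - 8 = (s + 2)*(s - 4)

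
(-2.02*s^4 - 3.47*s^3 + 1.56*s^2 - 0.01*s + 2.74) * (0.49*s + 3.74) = -0.9898*s^5 - 9.2551*s^4 - 12.2134*s^3 + 5.8295*s^2 + 1.3052*s + 10.2476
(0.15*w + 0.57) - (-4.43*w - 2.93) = 4.58*w + 3.5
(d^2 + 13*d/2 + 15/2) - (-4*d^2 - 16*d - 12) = 5*d^2 + 45*d/2 + 39/2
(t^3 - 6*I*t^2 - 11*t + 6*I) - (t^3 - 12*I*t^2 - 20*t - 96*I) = 6*I*t^2 + 9*t + 102*I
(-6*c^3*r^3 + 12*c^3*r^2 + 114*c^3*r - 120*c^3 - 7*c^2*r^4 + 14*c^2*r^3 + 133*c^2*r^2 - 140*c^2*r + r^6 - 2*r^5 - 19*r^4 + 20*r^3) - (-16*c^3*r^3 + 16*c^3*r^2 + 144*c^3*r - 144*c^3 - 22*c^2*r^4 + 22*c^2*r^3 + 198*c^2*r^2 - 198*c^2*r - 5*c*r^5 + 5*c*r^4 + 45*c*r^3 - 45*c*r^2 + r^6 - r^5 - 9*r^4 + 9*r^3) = 10*c^3*r^3 - 4*c^3*r^2 - 30*c^3*r + 24*c^3 + 15*c^2*r^4 - 8*c^2*r^3 - 65*c^2*r^2 + 58*c^2*r + 5*c*r^5 - 5*c*r^4 - 45*c*r^3 + 45*c*r^2 - r^5 - 10*r^4 + 11*r^3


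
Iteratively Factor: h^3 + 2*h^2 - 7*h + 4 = (h - 1)*(h^2 + 3*h - 4) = (h - 1)*(h + 4)*(h - 1)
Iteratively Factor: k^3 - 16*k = (k - 4)*(k^2 + 4*k) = (k - 4)*(k + 4)*(k)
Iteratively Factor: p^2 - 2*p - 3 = (p - 3)*(p + 1)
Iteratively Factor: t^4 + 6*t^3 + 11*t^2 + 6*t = (t)*(t^3 + 6*t^2 + 11*t + 6) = t*(t + 1)*(t^2 + 5*t + 6) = t*(t + 1)*(t + 3)*(t + 2)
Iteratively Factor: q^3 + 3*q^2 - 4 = (q + 2)*(q^2 + q - 2) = (q + 2)^2*(q - 1)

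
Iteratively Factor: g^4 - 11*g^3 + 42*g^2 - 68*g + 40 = (g - 2)*(g^3 - 9*g^2 + 24*g - 20) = (g - 2)^2*(g^2 - 7*g + 10) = (g - 5)*(g - 2)^2*(g - 2)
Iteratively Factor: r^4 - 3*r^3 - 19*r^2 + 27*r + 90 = (r - 5)*(r^3 + 2*r^2 - 9*r - 18) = (r - 5)*(r + 2)*(r^2 - 9) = (r - 5)*(r + 2)*(r + 3)*(r - 3)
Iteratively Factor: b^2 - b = (b)*(b - 1)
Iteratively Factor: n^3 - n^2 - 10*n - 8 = (n - 4)*(n^2 + 3*n + 2) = (n - 4)*(n + 2)*(n + 1)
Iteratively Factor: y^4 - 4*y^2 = (y)*(y^3 - 4*y) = y^2*(y^2 - 4) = y^2*(y + 2)*(y - 2)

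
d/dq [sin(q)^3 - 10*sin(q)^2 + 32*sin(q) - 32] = (3*sin(q)^2 - 20*sin(q) + 32)*cos(q)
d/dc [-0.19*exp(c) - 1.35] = -0.19*exp(c)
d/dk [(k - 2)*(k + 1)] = 2*k - 1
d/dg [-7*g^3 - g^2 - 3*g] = -21*g^2 - 2*g - 3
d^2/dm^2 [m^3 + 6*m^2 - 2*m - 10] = 6*m + 12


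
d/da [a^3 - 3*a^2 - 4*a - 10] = 3*a^2 - 6*a - 4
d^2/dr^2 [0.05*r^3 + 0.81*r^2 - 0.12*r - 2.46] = 0.3*r + 1.62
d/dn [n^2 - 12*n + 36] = 2*n - 12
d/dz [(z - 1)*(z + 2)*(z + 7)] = 3*z^2 + 16*z + 5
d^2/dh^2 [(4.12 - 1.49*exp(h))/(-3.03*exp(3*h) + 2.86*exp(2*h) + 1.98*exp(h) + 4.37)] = (54.718164*exp(6*h) - 379.163898*exp(5*h) + 440.678084*exp(4*h) + 162.677783*exp(3*h) - 672.706104*exp(2*h) + 176.925914*exp(h) + 64.103093)*exp(h)/(27.818127*exp(9*h) - 78.772122*exp(8*h) + 19.818018*exp(7*h) - 40.805551*exp(6*h) + 214.266888*exp(5*h) + 16.43268*exp(4*h) + 17.349813*exp(3*h) - 215.247846*exp(2*h) - 113.435586*exp(h) - 83.453453)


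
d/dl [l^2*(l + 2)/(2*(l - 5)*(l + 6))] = l*(l^3 + 2*l^2 - 88*l - 120)/(2*(l^4 + 2*l^3 - 59*l^2 - 60*l + 900))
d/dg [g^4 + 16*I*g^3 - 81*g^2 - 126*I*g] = 4*g^3 + 48*I*g^2 - 162*g - 126*I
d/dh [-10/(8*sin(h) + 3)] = 80*cos(h)/(8*sin(h) + 3)^2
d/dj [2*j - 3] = 2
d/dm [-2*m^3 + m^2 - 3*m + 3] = -6*m^2 + 2*m - 3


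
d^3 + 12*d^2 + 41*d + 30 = (d + 1)*(d + 5)*(d + 6)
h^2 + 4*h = h*(h + 4)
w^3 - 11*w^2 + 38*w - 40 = (w - 5)*(w - 4)*(w - 2)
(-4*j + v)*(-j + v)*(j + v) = 4*j^3 - j^2*v - 4*j*v^2 + v^3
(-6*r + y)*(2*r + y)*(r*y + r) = -12*r^3*y - 12*r^3 - 4*r^2*y^2 - 4*r^2*y + r*y^3 + r*y^2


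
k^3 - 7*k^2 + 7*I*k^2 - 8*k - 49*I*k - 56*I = (k - 8)*(k + 1)*(k + 7*I)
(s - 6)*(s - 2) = s^2 - 8*s + 12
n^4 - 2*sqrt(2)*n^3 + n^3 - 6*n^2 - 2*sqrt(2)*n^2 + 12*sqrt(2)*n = n*(n - 2)*(n + 3)*(n - 2*sqrt(2))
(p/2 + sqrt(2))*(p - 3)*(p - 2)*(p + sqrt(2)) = p^4/2 - 5*p^3/2 + 3*sqrt(2)*p^3/2 - 15*sqrt(2)*p^2/2 + 5*p^2 - 10*p + 9*sqrt(2)*p + 12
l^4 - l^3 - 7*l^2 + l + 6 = (l - 3)*(l - 1)*(l + 1)*(l + 2)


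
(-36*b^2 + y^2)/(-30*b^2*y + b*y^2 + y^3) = (-6*b + y)/(y*(-5*b + y))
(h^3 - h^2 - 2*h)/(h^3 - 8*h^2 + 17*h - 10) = h*(h + 1)/(h^2 - 6*h + 5)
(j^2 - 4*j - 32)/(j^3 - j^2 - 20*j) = (j - 8)/(j*(j - 5))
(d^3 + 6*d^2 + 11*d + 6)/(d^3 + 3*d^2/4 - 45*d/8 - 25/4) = 8*(d^2 + 4*d + 3)/(8*d^2 - 10*d - 25)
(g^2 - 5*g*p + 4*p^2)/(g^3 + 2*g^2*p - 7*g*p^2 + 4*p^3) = (-g + 4*p)/(-g^2 - 3*g*p + 4*p^2)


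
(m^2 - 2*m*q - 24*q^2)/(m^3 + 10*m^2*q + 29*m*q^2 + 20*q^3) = (m - 6*q)/(m^2 + 6*m*q + 5*q^2)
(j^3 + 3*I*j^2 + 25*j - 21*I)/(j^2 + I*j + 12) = (j^2 + 6*I*j + 7)/(j + 4*I)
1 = 1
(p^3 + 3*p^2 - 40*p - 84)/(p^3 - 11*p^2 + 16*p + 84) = (p + 7)/(p - 7)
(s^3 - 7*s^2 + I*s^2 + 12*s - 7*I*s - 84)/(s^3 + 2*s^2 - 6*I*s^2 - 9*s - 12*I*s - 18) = (s^2 + s*(-7 + 4*I) - 28*I)/(s^2 + s*(2 - 3*I) - 6*I)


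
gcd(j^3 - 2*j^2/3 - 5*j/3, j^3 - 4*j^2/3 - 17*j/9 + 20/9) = j - 5/3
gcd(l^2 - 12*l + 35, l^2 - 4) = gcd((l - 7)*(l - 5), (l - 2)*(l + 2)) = 1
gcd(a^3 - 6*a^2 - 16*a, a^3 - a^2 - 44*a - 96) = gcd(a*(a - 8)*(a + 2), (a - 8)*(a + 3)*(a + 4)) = a - 8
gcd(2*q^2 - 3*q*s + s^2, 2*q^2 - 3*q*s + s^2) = 2*q^2 - 3*q*s + s^2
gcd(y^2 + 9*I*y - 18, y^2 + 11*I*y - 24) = y + 3*I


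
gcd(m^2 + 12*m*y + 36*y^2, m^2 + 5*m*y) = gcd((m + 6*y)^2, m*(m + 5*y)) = 1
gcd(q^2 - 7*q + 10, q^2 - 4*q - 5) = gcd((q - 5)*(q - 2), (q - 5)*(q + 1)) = q - 5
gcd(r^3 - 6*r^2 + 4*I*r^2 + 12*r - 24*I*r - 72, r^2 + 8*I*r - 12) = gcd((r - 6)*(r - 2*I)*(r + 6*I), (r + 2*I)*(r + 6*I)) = r + 6*I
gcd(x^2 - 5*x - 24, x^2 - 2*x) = 1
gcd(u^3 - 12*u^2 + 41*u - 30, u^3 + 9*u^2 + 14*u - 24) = u - 1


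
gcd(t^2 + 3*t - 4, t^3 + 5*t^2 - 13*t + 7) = t - 1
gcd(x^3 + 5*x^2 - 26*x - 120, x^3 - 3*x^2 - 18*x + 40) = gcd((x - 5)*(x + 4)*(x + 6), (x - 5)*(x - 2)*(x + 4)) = x^2 - x - 20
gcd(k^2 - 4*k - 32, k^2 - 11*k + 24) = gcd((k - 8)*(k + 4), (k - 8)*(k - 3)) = k - 8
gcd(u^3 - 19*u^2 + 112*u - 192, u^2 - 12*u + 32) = u - 8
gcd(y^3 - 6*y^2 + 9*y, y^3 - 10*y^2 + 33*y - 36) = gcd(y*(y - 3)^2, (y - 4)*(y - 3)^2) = y^2 - 6*y + 9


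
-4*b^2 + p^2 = (-2*b + p)*(2*b + p)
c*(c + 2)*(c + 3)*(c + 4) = c^4 + 9*c^3 + 26*c^2 + 24*c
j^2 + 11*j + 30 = (j + 5)*(j + 6)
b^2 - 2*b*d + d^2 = (-b + d)^2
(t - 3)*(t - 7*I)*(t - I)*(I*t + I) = I*t^4 + 8*t^3 - 2*I*t^3 - 16*t^2 - 10*I*t^2 - 24*t + 14*I*t + 21*I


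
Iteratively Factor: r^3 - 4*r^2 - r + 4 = (r - 4)*(r^2 - 1) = (r - 4)*(r - 1)*(r + 1)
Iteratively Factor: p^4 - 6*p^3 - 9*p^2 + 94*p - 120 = (p - 3)*(p^3 - 3*p^2 - 18*p + 40) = (p - 5)*(p - 3)*(p^2 + 2*p - 8) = (p - 5)*(p - 3)*(p + 4)*(p - 2)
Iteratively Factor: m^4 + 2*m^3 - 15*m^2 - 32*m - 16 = (m + 4)*(m^3 - 2*m^2 - 7*m - 4) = (m + 1)*(m + 4)*(m^2 - 3*m - 4) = (m - 4)*(m + 1)*(m + 4)*(m + 1)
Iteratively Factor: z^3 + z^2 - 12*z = (z + 4)*(z^2 - 3*z) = z*(z + 4)*(z - 3)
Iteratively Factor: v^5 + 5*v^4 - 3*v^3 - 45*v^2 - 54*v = (v + 3)*(v^4 + 2*v^3 - 9*v^2 - 18*v) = (v + 2)*(v + 3)*(v^3 - 9*v) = v*(v + 2)*(v + 3)*(v^2 - 9) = v*(v - 3)*(v + 2)*(v + 3)*(v + 3)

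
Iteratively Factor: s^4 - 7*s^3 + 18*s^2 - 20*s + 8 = (s - 2)*(s^3 - 5*s^2 + 8*s - 4) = (s - 2)^2*(s^2 - 3*s + 2) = (s - 2)^3*(s - 1)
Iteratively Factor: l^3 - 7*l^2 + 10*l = (l)*(l^2 - 7*l + 10) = l*(l - 5)*(l - 2)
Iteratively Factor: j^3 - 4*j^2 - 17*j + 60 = (j - 5)*(j^2 + j - 12) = (j - 5)*(j - 3)*(j + 4)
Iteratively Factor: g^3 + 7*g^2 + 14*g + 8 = (g + 1)*(g^2 + 6*g + 8) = (g + 1)*(g + 2)*(g + 4)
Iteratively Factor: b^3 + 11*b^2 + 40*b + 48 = (b + 4)*(b^2 + 7*b + 12) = (b + 3)*(b + 4)*(b + 4)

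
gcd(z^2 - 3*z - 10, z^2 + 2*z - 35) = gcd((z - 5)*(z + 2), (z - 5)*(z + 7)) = z - 5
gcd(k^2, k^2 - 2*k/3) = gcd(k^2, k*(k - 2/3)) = k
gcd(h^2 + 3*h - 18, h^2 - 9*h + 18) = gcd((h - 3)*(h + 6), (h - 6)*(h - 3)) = h - 3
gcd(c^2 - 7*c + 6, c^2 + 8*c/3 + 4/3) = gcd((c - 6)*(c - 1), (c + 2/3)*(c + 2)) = 1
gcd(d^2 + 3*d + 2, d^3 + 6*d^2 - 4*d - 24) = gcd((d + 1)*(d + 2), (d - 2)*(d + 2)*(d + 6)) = d + 2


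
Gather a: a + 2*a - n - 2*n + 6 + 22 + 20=3*a - 3*n + 48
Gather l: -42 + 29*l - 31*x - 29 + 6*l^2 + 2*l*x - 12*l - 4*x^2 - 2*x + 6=6*l^2 + l*(2*x + 17) - 4*x^2 - 33*x - 65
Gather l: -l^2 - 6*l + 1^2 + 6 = -l^2 - 6*l + 7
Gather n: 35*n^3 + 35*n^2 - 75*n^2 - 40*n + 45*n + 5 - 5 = 35*n^3 - 40*n^2 + 5*n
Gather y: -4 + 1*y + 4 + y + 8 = 2*y + 8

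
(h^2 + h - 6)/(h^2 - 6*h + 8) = (h + 3)/(h - 4)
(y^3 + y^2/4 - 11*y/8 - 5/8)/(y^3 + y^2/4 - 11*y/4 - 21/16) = 2*(4*y^2 - y - 5)/(8*y^2 - 2*y - 21)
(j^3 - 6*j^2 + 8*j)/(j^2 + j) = (j^2 - 6*j + 8)/(j + 1)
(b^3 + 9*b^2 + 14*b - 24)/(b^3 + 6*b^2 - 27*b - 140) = (b^2 + 5*b - 6)/(b^2 + 2*b - 35)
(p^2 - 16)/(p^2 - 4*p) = (p + 4)/p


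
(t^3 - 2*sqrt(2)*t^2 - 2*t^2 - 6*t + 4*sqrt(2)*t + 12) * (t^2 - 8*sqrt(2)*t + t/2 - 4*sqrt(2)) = t^5 - 10*sqrt(2)*t^4 - 3*t^4/2 + 15*sqrt(2)*t^3 + 25*t^3 - 39*t^2 + 58*sqrt(2)*t^2 - 72*sqrt(2)*t - 26*t - 48*sqrt(2)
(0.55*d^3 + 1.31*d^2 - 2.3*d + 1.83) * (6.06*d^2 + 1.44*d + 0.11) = 3.333*d^5 + 8.7306*d^4 - 11.9911*d^3 + 7.9219*d^2 + 2.3822*d + 0.2013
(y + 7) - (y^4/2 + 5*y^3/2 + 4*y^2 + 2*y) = -y^4/2 - 5*y^3/2 - 4*y^2 - y + 7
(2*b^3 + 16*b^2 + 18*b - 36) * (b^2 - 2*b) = 2*b^5 + 12*b^4 - 14*b^3 - 72*b^2 + 72*b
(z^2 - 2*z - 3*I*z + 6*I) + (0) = z^2 - 2*z - 3*I*z + 6*I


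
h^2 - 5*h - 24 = (h - 8)*(h + 3)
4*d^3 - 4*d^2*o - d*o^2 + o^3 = (-2*d + o)*(-d + o)*(2*d + o)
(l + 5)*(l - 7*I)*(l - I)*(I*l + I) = I*l^4 + 8*l^3 + 6*I*l^3 + 48*l^2 - 2*I*l^2 + 40*l - 42*I*l - 35*I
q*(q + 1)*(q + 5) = q^3 + 6*q^2 + 5*q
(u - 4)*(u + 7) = u^2 + 3*u - 28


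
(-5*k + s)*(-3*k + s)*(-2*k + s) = -30*k^3 + 31*k^2*s - 10*k*s^2 + s^3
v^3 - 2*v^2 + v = v*(v - 1)^2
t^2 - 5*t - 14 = (t - 7)*(t + 2)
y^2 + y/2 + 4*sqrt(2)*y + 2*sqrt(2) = (y + 1/2)*(y + 4*sqrt(2))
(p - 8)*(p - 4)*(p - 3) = p^3 - 15*p^2 + 68*p - 96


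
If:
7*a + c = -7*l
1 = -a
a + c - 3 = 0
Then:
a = -1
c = 4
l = 3/7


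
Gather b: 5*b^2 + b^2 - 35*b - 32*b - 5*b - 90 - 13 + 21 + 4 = 6*b^2 - 72*b - 78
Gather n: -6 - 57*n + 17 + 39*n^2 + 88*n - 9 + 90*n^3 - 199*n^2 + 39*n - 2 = 90*n^3 - 160*n^2 + 70*n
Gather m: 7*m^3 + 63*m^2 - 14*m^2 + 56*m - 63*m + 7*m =7*m^3 + 49*m^2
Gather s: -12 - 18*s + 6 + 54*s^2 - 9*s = 54*s^2 - 27*s - 6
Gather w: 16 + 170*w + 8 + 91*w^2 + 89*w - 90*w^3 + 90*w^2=-90*w^3 + 181*w^2 + 259*w + 24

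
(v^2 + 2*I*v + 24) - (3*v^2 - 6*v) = -2*v^2 + 6*v + 2*I*v + 24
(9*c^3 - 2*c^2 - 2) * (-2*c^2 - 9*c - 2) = -18*c^5 - 77*c^4 + 8*c^2 + 18*c + 4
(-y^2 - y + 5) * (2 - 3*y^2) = 3*y^4 + 3*y^3 - 17*y^2 - 2*y + 10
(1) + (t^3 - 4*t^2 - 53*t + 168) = t^3 - 4*t^2 - 53*t + 169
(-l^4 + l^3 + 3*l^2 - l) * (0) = 0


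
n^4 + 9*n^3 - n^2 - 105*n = n*(n - 3)*(n + 5)*(n + 7)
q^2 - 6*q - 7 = (q - 7)*(q + 1)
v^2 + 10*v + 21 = (v + 3)*(v + 7)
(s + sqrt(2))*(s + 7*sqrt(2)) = s^2 + 8*sqrt(2)*s + 14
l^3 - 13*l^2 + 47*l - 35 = (l - 7)*(l - 5)*(l - 1)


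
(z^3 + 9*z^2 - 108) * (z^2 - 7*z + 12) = z^5 + 2*z^4 - 51*z^3 + 756*z - 1296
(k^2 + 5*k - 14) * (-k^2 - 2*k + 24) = -k^4 - 7*k^3 + 28*k^2 + 148*k - 336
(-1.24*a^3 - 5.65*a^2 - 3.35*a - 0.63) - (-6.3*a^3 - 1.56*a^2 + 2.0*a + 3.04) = 5.06*a^3 - 4.09*a^2 - 5.35*a - 3.67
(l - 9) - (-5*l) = 6*l - 9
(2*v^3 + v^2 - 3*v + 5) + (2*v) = 2*v^3 + v^2 - v + 5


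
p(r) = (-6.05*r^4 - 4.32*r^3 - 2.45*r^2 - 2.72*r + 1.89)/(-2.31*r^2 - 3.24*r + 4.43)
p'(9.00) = 45.44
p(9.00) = 203.29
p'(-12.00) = -64.50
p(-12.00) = 408.90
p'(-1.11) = 3.93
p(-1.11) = -0.27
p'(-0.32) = -0.16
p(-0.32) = 0.49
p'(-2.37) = 1127.84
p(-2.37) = 160.22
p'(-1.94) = 145.33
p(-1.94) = -27.80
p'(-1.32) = 8.81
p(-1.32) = -1.54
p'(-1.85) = 83.40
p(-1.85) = -17.86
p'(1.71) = 6.62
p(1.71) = 10.59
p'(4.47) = 21.87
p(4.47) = 50.89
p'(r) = (4.62*r + 3.24)*(-6.05*r^4 - 4.32*r^3 - 2.45*r^2 - 2.72*r + 1.89)/(-2.31*r^2 - 3.24*r + 4.43)^2 + (-24.2*r^3 - 12.96*r^2 - 4.9*r - 2.72)/(-2.31*r^2 - 3.24*r + 4.43)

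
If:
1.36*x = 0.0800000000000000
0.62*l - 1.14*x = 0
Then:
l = 0.11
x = 0.06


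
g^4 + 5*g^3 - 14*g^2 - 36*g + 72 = (g - 2)^2*(g + 3)*(g + 6)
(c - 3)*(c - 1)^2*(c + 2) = c^4 - 3*c^3 - 3*c^2 + 11*c - 6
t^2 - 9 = (t - 3)*(t + 3)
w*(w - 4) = w^2 - 4*w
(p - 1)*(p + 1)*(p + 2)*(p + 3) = p^4 + 5*p^3 + 5*p^2 - 5*p - 6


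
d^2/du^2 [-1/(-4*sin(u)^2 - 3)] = 8*(-8*sin(u)^4 + 18*sin(u)^2 - 3)/(4*sin(u)^2 + 3)^3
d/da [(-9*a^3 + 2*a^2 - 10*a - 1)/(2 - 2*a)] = (18*a^3 - 29*a^2 + 4*a - 11)/(2*(a^2 - 2*a + 1))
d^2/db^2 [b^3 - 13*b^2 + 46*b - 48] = 6*b - 26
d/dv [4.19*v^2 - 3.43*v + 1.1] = 8.38*v - 3.43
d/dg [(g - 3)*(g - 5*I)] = 2*g - 3 - 5*I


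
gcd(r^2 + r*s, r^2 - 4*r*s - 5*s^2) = r + s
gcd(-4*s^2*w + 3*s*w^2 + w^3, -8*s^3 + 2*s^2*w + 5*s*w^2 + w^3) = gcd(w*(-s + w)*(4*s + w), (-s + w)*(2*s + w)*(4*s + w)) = 4*s^2 - 3*s*w - w^2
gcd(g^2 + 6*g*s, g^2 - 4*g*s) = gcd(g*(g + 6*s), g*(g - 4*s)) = g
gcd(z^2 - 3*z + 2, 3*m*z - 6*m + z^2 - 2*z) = z - 2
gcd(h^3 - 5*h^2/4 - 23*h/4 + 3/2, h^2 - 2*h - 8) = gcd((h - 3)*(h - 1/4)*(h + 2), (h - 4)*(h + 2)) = h + 2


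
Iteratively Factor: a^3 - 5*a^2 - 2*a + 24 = (a + 2)*(a^2 - 7*a + 12) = (a - 3)*(a + 2)*(a - 4)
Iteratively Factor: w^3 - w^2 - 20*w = (w + 4)*(w^2 - 5*w) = w*(w + 4)*(w - 5)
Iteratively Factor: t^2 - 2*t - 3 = (t - 3)*(t + 1)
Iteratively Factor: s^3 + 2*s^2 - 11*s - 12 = (s + 1)*(s^2 + s - 12) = (s - 3)*(s + 1)*(s + 4)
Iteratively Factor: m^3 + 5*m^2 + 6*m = (m + 3)*(m^2 + 2*m) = (m + 2)*(m + 3)*(m)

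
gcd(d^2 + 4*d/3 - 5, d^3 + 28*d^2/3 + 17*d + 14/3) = 1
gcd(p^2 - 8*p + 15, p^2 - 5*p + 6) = p - 3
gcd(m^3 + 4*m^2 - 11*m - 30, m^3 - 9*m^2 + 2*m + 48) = m^2 - m - 6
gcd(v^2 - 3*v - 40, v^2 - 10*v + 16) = v - 8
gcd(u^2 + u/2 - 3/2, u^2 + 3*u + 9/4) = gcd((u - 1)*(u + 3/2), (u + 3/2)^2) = u + 3/2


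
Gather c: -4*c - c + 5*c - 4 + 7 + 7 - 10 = 0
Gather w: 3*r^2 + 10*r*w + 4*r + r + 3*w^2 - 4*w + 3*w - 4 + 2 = 3*r^2 + 5*r + 3*w^2 + w*(10*r - 1) - 2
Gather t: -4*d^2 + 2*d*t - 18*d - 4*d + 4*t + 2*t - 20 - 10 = -4*d^2 - 22*d + t*(2*d + 6) - 30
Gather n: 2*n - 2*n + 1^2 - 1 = 0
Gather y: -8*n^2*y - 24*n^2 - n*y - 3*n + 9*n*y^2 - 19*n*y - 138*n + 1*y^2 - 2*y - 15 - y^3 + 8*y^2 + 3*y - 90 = -24*n^2 - 141*n - y^3 + y^2*(9*n + 9) + y*(-8*n^2 - 20*n + 1) - 105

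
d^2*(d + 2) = d^3 + 2*d^2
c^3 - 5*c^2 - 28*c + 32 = (c - 8)*(c - 1)*(c + 4)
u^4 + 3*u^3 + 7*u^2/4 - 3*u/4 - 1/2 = (u - 1/2)*(u + 1/2)*(u + 1)*(u + 2)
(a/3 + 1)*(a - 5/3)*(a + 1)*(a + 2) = a^4/3 + 13*a^3/9 + a^2/3 - 37*a/9 - 10/3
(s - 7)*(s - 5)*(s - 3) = s^3 - 15*s^2 + 71*s - 105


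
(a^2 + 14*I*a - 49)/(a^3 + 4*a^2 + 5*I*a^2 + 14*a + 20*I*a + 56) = (a + 7*I)/(a^2 + 2*a*(2 - I) - 8*I)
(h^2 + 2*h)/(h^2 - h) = (h + 2)/(h - 1)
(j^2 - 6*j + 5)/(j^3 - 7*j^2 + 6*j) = (j - 5)/(j*(j - 6))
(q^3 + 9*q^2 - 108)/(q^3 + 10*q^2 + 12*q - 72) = (q - 3)/(q - 2)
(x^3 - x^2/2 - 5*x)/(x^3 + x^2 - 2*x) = (x - 5/2)/(x - 1)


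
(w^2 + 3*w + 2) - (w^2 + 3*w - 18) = 20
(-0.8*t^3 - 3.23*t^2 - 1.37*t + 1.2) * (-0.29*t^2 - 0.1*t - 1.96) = 0.232*t^5 + 1.0167*t^4 + 2.2883*t^3 + 6.1198*t^2 + 2.5652*t - 2.352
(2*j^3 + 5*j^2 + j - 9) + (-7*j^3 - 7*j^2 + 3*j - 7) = -5*j^3 - 2*j^2 + 4*j - 16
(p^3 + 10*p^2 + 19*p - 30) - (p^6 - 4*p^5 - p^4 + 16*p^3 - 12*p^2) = -p^6 + 4*p^5 + p^4 - 15*p^3 + 22*p^2 + 19*p - 30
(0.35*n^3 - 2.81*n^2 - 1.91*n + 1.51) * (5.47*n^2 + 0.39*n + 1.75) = 1.9145*n^5 - 15.2342*n^4 - 10.9311*n^3 + 2.5973*n^2 - 2.7536*n + 2.6425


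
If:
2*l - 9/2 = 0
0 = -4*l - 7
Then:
No Solution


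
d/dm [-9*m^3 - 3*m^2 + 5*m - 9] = -27*m^2 - 6*m + 5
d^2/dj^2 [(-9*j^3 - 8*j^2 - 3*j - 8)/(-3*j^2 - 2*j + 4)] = 2*(123*j^3 + 288*j^2 + 684*j + 280)/(27*j^6 + 54*j^5 - 72*j^4 - 136*j^3 + 96*j^2 + 96*j - 64)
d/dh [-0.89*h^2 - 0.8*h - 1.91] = -1.78*h - 0.8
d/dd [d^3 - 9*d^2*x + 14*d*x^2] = 3*d^2 - 18*d*x + 14*x^2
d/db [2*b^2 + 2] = 4*b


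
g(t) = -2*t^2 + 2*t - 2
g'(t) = 2 - 4*t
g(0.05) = -1.90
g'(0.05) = 1.80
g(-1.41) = -8.80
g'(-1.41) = 7.64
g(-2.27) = -16.85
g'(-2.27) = 11.08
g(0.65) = -1.54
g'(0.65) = -0.60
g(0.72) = -1.60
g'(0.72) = -0.88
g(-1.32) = -8.12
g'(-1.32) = 7.28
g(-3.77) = -37.97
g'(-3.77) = 17.08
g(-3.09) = -27.28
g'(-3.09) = 14.36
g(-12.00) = -314.00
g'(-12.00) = 50.00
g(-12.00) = -314.00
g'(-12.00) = 50.00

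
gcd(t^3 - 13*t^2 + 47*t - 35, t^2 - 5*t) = t - 5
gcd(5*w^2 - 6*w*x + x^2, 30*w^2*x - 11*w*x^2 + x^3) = -5*w + x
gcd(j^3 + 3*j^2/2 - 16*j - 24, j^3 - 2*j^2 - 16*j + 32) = j^2 - 16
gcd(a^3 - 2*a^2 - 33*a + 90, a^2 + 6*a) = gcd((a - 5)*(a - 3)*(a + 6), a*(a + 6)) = a + 6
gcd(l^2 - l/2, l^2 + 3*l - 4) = 1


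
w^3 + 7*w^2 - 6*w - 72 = (w - 3)*(w + 4)*(w + 6)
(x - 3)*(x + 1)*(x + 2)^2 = x^4 + 2*x^3 - 7*x^2 - 20*x - 12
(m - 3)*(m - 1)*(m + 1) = m^3 - 3*m^2 - m + 3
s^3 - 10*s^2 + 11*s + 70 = (s - 7)*(s - 5)*(s + 2)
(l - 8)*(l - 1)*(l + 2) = l^3 - 7*l^2 - 10*l + 16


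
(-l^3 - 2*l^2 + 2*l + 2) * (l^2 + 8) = -l^5 - 2*l^4 - 6*l^3 - 14*l^2 + 16*l + 16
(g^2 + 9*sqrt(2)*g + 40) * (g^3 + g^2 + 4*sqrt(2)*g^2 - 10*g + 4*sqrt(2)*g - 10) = g^5 + g^4 + 13*sqrt(2)*g^4 + 13*sqrt(2)*g^3 + 102*g^3 + 70*sqrt(2)*g^2 + 102*g^2 - 400*g + 70*sqrt(2)*g - 400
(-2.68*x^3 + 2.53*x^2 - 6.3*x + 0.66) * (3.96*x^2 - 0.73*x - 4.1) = -10.6128*x^5 + 11.9752*x^4 - 15.8069*x^3 - 3.1604*x^2 + 25.3482*x - 2.706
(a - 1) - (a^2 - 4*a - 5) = -a^2 + 5*a + 4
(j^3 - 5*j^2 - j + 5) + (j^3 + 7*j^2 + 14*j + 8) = 2*j^3 + 2*j^2 + 13*j + 13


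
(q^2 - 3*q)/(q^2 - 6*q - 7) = q*(3 - q)/(-q^2 + 6*q + 7)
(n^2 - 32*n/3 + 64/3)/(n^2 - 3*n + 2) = (3*n^2 - 32*n + 64)/(3*(n^2 - 3*n + 2))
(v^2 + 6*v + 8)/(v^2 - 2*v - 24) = (v + 2)/(v - 6)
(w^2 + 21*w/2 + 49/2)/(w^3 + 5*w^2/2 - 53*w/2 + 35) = (2*w + 7)/(2*w^2 - 9*w + 10)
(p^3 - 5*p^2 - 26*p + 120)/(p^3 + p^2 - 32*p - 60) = (p - 4)/(p + 2)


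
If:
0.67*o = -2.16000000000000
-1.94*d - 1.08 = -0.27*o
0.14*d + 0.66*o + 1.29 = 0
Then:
No Solution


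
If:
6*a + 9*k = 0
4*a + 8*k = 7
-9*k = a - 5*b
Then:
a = -21/4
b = 21/4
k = 7/2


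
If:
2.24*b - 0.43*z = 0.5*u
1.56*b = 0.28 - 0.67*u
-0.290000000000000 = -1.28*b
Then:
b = 0.23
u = -0.11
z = 1.31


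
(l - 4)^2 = l^2 - 8*l + 16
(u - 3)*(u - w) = u^2 - u*w - 3*u + 3*w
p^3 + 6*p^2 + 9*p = p*(p + 3)^2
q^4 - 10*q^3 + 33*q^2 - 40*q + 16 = (q - 4)^2*(q - 1)^2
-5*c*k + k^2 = k*(-5*c + k)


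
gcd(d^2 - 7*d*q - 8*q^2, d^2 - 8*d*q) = -d + 8*q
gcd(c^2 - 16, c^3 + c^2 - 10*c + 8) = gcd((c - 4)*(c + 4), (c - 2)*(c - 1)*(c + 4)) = c + 4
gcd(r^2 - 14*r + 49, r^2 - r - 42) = r - 7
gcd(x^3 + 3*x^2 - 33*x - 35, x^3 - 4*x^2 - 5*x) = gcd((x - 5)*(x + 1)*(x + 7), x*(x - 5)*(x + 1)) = x^2 - 4*x - 5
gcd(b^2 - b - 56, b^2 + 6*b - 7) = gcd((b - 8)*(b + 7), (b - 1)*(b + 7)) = b + 7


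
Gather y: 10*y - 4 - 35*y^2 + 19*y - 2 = -35*y^2 + 29*y - 6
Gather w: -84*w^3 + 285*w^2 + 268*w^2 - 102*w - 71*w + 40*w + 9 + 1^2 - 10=-84*w^3 + 553*w^2 - 133*w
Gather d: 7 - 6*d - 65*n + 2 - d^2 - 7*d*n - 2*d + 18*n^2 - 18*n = -d^2 + d*(-7*n - 8) + 18*n^2 - 83*n + 9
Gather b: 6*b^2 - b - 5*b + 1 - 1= 6*b^2 - 6*b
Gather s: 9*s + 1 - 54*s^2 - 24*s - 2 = -54*s^2 - 15*s - 1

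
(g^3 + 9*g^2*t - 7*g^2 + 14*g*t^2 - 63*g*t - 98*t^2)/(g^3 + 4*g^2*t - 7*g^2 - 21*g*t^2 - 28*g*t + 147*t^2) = (-g - 2*t)/(-g + 3*t)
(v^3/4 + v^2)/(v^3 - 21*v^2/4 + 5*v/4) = v*(v + 4)/(4*v^2 - 21*v + 5)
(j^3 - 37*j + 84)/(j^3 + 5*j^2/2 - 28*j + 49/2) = 2*(j^2 - 7*j + 12)/(2*j^2 - 9*j + 7)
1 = 1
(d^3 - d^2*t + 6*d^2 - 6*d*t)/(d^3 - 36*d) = (d - t)/(d - 6)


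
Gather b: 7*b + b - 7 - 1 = 8*b - 8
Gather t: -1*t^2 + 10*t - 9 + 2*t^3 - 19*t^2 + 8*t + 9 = 2*t^3 - 20*t^2 + 18*t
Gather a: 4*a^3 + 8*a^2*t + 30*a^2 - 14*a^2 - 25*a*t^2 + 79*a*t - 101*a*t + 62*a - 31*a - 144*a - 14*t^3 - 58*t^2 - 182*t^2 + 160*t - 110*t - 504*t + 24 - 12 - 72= 4*a^3 + a^2*(8*t + 16) + a*(-25*t^2 - 22*t - 113) - 14*t^3 - 240*t^2 - 454*t - 60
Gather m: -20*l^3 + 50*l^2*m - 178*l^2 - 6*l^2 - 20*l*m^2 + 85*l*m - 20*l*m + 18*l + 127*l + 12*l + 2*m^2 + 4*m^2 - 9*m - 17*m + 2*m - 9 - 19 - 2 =-20*l^3 - 184*l^2 + 157*l + m^2*(6 - 20*l) + m*(50*l^2 + 65*l - 24) - 30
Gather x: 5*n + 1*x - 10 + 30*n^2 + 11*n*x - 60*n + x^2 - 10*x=30*n^2 - 55*n + x^2 + x*(11*n - 9) - 10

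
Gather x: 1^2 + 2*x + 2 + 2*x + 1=4*x + 4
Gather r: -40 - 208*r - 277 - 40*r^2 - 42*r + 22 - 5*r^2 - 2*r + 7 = -45*r^2 - 252*r - 288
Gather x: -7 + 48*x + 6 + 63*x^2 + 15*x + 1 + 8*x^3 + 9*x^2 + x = 8*x^3 + 72*x^2 + 64*x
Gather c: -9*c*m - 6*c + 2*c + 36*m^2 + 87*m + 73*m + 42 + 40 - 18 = c*(-9*m - 4) + 36*m^2 + 160*m + 64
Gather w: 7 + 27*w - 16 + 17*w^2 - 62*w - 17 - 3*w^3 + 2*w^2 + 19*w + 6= -3*w^3 + 19*w^2 - 16*w - 20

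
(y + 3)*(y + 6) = y^2 + 9*y + 18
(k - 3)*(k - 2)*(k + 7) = k^3 + 2*k^2 - 29*k + 42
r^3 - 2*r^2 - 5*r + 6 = (r - 3)*(r - 1)*(r + 2)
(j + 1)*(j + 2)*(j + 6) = j^3 + 9*j^2 + 20*j + 12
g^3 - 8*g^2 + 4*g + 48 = (g - 6)*(g - 4)*(g + 2)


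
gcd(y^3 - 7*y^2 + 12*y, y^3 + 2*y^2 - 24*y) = y^2 - 4*y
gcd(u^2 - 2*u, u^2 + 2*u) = u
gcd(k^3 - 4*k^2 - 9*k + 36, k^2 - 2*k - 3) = k - 3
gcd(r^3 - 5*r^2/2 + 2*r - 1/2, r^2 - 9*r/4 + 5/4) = r - 1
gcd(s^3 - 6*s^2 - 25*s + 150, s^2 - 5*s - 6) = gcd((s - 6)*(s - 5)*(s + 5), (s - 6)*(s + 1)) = s - 6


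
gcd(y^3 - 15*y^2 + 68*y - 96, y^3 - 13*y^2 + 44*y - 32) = y^2 - 12*y + 32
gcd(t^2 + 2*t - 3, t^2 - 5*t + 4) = t - 1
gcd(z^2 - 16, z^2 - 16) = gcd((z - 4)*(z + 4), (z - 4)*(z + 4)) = z^2 - 16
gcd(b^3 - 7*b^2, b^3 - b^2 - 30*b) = b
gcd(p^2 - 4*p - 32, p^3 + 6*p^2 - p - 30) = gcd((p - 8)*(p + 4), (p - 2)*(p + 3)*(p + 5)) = 1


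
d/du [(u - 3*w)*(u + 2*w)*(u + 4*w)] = 3*u^2 + 6*u*w - 10*w^2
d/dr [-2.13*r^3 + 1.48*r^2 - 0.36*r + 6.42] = -6.39*r^2 + 2.96*r - 0.36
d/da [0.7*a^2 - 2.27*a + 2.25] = 1.4*a - 2.27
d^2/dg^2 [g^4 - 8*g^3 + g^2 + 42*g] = 12*g^2 - 48*g + 2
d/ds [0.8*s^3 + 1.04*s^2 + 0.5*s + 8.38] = 2.4*s^2 + 2.08*s + 0.5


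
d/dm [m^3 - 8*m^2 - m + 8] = 3*m^2 - 16*m - 1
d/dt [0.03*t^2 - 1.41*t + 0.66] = 0.06*t - 1.41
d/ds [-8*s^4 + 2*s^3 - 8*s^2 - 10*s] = -32*s^3 + 6*s^2 - 16*s - 10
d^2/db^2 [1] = 0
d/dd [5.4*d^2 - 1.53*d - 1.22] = 10.8*d - 1.53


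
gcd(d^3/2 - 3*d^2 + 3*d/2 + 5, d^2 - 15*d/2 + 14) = 1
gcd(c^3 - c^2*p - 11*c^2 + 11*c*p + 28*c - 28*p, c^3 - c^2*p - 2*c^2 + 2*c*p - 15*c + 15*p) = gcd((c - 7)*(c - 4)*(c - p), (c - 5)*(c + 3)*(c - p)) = -c + p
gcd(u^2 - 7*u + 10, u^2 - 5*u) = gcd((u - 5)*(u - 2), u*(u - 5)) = u - 5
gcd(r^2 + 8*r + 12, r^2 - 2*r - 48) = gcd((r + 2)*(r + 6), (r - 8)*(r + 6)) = r + 6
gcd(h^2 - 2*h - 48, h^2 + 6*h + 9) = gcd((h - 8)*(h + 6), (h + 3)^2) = 1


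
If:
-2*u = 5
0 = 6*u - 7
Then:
No Solution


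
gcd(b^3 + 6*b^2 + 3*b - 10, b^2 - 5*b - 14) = b + 2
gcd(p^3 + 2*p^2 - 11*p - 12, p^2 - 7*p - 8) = p + 1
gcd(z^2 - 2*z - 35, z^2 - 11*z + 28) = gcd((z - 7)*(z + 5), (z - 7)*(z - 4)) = z - 7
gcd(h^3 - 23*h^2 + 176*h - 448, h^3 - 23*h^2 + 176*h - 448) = h^3 - 23*h^2 + 176*h - 448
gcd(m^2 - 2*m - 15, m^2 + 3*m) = m + 3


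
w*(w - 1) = w^2 - w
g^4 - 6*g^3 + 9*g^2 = g^2*(g - 3)^2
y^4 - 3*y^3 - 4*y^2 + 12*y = y*(y - 3)*(y - 2)*(y + 2)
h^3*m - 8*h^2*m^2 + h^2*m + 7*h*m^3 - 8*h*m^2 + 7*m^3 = (h - 7*m)*(h - m)*(h*m + m)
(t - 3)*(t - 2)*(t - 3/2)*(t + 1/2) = t^4 - 6*t^3 + 41*t^2/4 - 9*t/4 - 9/2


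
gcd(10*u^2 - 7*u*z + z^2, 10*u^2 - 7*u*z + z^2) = 10*u^2 - 7*u*z + z^2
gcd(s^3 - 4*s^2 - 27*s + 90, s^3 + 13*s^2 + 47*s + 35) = s + 5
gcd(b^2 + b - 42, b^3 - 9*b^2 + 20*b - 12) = b - 6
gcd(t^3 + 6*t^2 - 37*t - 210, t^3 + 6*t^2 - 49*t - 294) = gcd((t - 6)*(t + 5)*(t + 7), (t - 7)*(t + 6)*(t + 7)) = t + 7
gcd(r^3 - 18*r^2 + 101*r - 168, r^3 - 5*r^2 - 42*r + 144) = r^2 - 11*r + 24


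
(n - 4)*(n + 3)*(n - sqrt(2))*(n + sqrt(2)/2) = n^4 - n^3 - sqrt(2)*n^3/2 - 13*n^2 + sqrt(2)*n^2/2 + n + 6*sqrt(2)*n + 12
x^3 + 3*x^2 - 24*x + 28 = (x - 2)^2*(x + 7)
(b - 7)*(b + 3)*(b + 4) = b^3 - 37*b - 84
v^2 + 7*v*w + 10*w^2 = (v + 2*w)*(v + 5*w)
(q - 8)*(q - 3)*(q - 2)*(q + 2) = q^4 - 11*q^3 + 20*q^2 + 44*q - 96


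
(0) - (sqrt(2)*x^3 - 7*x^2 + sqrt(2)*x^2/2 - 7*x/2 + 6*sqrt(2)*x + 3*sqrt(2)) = -sqrt(2)*x^3 - sqrt(2)*x^2/2 + 7*x^2 - 6*sqrt(2)*x + 7*x/2 - 3*sqrt(2)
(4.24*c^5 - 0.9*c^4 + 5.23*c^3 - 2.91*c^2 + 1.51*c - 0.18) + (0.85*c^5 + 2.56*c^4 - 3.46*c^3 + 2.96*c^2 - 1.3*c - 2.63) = 5.09*c^5 + 1.66*c^4 + 1.77*c^3 + 0.0499999999999998*c^2 + 0.21*c - 2.81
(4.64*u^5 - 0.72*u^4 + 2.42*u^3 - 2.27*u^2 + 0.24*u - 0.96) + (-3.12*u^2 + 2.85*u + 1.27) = 4.64*u^5 - 0.72*u^4 + 2.42*u^3 - 5.39*u^2 + 3.09*u + 0.31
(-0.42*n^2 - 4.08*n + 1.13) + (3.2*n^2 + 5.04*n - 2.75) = 2.78*n^2 + 0.96*n - 1.62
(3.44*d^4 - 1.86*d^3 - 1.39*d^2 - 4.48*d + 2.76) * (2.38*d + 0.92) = 8.1872*d^5 - 1.262*d^4 - 5.0194*d^3 - 11.9412*d^2 + 2.4472*d + 2.5392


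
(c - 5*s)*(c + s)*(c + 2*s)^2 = c^4 - 17*c^2*s^2 - 36*c*s^3 - 20*s^4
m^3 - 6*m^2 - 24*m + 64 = (m - 8)*(m - 2)*(m + 4)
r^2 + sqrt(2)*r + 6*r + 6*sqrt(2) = (r + 6)*(r + sqrt(2))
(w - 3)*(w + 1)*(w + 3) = w^3 + w^2 - 9*w - 9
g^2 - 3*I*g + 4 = (g - 4*I)*(g + I)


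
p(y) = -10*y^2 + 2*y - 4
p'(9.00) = -178.00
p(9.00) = -796.00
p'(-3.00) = 62.00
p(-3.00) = -100.00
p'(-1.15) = 25.00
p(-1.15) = -19.52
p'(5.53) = -108.60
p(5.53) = -298.75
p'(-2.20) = 46.00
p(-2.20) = -56.80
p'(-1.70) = 36.00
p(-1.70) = -36.30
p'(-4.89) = 99.80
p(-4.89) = -252.90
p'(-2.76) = 57.20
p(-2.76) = -85.70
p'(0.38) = -5.60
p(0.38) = -4.68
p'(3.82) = -74.40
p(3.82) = -142.28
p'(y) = 2 - 20*y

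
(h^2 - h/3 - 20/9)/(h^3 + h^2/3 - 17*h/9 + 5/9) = (9*h^2 - 3*h - 20)/(9*h^3 + 3*h^2 - 17*h + 5)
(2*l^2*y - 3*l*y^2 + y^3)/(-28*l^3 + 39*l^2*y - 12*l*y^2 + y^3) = y*(-2*l + y)/(28*l^2 - 11*l*y + y^2)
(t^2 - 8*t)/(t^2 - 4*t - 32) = t/(t + 4)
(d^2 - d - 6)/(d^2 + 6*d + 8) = (d - 3)/(d + 4)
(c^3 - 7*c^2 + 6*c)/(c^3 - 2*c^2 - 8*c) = (-c^2 + 7*c - 6)/(-c^2 + 2*c + 8)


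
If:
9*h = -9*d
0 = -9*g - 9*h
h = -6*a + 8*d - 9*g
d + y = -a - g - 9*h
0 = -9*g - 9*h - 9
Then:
No Solution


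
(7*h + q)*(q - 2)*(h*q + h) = 7*h^2*q^2 - 7*h^2*q - 14*h^2 + h*q^3 - h*q^2 - 2*h*q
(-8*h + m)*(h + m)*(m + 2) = -8*h^2*m - 16*h^2 - 7*h*m^2 - 14*h*m + m^3 + 2*m^2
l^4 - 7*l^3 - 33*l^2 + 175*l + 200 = (l - 8)*(l - 5)*(l + 1)*(l + 5)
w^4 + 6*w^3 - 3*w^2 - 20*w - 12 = (w - 2)*(w + 1)^2*(w + 6)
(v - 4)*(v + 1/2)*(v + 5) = v^3 + 3*v^2/2 - 39*v/2 - 10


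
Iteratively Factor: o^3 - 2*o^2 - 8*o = (o)*(o^2 - 2*o - 8) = o*(o - 4)*(o + 2)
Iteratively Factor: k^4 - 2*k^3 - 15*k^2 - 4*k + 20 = (k - 1)*(k^3 - k^2 - 16*k - 20) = (k - 5)*(k - 1)*(k^2 + 4*k + 4) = (k - 5)*(k - 1)*(k + 2)*(k + 2)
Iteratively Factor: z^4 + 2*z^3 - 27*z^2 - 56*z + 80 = (z - 5)*(z^3 + 7*z^2 + 8*z - 16) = (z - 5)*(z - 1)*(z^2 + 8*z + 16) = (z - 5)*(z - 1)*(z + 4)*(z + 4)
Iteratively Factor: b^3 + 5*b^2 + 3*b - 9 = (b + 3)*(b^2 + 2*b - 3) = (b + 3)^2*(b - 1)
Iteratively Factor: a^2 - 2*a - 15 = (a + 3)*(a - 5)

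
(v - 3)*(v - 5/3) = v^2 - 14*v/3 + 5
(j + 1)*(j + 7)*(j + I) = j^3 + 8*j^2 + I*j^2 + 7*j + 8*I*j + 7*I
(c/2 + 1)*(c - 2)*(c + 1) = c^3/2 + c^2/2 - 2*c - 2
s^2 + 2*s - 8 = (s - 2)*(s + 4)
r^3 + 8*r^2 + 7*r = r*(r + 1)*(r + 7)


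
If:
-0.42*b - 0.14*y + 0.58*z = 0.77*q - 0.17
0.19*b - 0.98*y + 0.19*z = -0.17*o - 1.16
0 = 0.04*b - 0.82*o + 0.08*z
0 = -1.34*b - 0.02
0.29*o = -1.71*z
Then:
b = -0.01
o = -0.00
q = 0.01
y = 1.18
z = 0.00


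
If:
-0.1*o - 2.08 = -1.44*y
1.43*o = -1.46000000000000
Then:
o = -1.02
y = 1.37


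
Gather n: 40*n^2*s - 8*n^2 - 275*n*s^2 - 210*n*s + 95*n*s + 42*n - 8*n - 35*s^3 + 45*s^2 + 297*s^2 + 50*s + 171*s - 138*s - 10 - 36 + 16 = n^2*(40*s - 8) + n*(-275*s^2 - 115*s + 34) - 35*s^3 + 342*s^2 + 83*s - 30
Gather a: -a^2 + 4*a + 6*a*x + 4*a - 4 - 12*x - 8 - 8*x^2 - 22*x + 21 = -a^2 + a*(6*x + 8) - 8*x^2 - 34*x + 9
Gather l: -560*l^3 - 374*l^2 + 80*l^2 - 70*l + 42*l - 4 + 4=-560*l^3 - 294*l^2 - 28*l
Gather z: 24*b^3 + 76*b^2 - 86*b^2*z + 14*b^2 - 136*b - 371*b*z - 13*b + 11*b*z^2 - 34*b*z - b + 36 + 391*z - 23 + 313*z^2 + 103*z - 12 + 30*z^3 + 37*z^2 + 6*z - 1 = 24*b^3 + 90*b^2 - 150*b + 30*z^3 + z^2*(11*b + 350) + z*(-86*b^2 - 405*b + 500)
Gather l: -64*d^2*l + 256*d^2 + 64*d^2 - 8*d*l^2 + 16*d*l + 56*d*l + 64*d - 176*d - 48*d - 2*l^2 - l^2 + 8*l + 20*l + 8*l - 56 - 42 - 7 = 320*d^2 - 160*d + l^2*(-8*d - 3) + l*(-64*d^2 + 72*d + 36) - 105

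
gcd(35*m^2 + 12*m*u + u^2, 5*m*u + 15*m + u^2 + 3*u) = 5*m + u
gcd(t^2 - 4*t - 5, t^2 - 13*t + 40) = t - 5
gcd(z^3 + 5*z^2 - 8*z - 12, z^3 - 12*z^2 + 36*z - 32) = z - 2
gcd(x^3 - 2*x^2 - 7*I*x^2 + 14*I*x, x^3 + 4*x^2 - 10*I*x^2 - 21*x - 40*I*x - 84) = x - 7*I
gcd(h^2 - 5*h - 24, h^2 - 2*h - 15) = h + 3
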